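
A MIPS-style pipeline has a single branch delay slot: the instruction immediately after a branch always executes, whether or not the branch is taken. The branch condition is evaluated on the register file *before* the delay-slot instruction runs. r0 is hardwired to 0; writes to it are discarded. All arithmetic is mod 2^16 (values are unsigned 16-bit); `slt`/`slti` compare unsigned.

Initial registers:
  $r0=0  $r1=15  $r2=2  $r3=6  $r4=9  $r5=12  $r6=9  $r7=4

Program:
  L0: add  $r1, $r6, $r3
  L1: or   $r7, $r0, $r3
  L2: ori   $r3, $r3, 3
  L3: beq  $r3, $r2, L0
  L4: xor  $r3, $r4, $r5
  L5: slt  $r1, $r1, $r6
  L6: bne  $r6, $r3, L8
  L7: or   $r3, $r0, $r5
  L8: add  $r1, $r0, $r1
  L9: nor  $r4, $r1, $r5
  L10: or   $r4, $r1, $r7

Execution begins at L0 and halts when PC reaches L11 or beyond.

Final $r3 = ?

#0 add  $r1, $r6, $r3 ; 0/15/2/6/9/12/9/4
#1 or   $r7, $r0, $r3 ; 0/15/2/6/9/12/9/6
#2 ori   $r3, $r3, 3 ; 0/15/2/7/9/12/9/6
#3 beq  $r3, $r2, L0 ; 0/15/2/7/9/12/9/6 ; →fallthru
#4 xor  $r3, $r4, $r5 ; 0/15/2/5/9/12/9/6
#5 slt  $r1, $r1, $r6 ; 0/0/2/5/9/12/9/6
#6 bne  $r6, $r3, L8 ; 0/0/2/5/9/12/9/6 ; →target
#7 or   $r3, $r0, $r5 ; 0/0/2/12/9/12/9/6
#8 add  $r1, $r0, $r1 ; 0/0/2/12/9/12/9/6
#9 nor  $r4, $r1, $r5 ; 0/0/2/12/65523/12/9/6
#10 or   $r4, $r1, $r7 ; 0/0/2/12/6/12/9/6

12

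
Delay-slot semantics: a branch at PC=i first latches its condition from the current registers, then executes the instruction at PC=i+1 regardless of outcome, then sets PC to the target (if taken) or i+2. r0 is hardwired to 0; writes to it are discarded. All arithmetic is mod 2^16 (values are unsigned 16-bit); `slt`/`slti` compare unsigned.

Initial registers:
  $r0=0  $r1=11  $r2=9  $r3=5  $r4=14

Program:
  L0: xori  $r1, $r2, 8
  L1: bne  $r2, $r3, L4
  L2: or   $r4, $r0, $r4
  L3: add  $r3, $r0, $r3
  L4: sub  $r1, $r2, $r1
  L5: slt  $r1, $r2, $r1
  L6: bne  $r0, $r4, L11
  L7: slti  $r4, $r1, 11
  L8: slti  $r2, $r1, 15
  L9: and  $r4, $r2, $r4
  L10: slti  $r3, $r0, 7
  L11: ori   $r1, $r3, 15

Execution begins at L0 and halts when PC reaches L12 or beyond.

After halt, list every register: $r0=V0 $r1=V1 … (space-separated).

$r0=0 $r1=15 $r2=9 $r3=5 $r4=1

PC=0  xori  $r1, $r2, 8      | $r0=0 $r1=1 $r2=9 $r3=5 $r4=14
PC=1  bne  $r2, $r3, L4      | $r0=0 $r1=1 $r2=9 $r3=5 $r4=14  [TAKEN]
PC=2  or   $r4, $r0, $r4     | $r0=0 $r1=1 $r2=9 $r3=5 $r4=14
PC=4  sub  $r1, $r2, $r1     | $r0=0 $r1=8 $r2=9 $r3=5 $r4=14
PC=5  slt  $r1, $r2, $r1     | $r0=0 $r1=0 $r2=9 $r3=5 $r4=14
PC=6  bne  $r0, $r4, L11     | $r0=0 $r1=0 $r2=9 $r3=5 $r4=14  [TAKEN]
PC=7  slti  $r4, $r1, 11     | $r0=0 $r1=0 $r2=9 $r3=5 $r4=1
PC=11 ori   $r1, $r3, 15     | $r0=0 $r1=15 $r2=9 $r3=5 $r4=1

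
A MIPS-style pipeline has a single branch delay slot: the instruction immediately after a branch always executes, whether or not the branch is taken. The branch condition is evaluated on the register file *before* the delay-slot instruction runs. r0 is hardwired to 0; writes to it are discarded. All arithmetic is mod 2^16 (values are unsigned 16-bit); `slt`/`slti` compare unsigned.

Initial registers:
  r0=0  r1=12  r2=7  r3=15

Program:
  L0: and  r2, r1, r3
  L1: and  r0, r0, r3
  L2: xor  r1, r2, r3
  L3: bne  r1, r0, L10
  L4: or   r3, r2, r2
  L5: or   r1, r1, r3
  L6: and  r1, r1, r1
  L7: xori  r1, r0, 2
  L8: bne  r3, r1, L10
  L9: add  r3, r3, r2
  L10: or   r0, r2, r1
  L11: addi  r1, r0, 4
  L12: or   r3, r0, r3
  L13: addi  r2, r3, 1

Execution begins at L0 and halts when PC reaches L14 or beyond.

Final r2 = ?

[0] and  r2, r1, r3  →  {r0:0, r1:12, r2:12, r3:15}
[1] and  r0, r0, r3  →  {r0:0, r1:12, r2:12, r3:15}
[2] xor  r1, r2, r3  →  {r0:0, r1:3, r2:12, r3:15}
[3] bne  r1, r0, L10  →  {r0:0, r1:3, r2:12, r3:15}  ⟨branch taken⟩
[4] or   r3, r2, r2  →  {r0:0, r1:3, r2:12, r3:12}
[10] or   r0, r2, r1  →  {r0:0, r1:3, r2:12, r3:12}
[11] addi  r1, r0, 4  →  {r0:0, r1:4, r2:12, r3:12}
[12] or   r3, r0, r3  →  {r0:0, r1:4, r2:12, r3:12}
[13] addi  r2, r3, 1  →  {r0:0, r1:4, r2:13, r3:12}

13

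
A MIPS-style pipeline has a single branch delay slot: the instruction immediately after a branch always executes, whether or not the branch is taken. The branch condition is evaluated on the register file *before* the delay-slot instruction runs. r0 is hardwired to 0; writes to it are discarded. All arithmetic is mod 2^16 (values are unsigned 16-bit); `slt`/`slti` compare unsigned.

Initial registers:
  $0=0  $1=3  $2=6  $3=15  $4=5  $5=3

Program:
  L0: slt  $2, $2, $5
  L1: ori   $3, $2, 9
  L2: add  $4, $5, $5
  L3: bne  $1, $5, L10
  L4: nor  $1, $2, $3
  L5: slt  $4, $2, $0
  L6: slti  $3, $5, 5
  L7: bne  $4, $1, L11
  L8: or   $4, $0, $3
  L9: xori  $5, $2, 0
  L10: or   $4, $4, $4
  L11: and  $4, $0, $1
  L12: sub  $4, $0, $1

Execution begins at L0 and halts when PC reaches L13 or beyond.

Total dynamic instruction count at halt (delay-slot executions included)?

11

PC=0  slt  $2, $2, $5        | $0=0 $1=3 $2=0 $3=15 $4=5 $5=3
PC=1  ori   $3, $2, 9        | $0=0 $1=3 $2=0 $3=9 $4=5 $5=3
PC=2  add  $4, $5, $5        | $0=0 $1=3 $2=0 $3=9 $4=6 $5=3
PC=3  bne  $1, $5, L10       | $0=0 $1=3 $2=0 $3=9 $4=6 $5=3  [not taken]
PC=4  nor  $1, $2, $3        | $0=0 $1=65526 $2=0 $3=9 $4=6 $5=3
PC=5  slt  $4, $2, $0        | $0=0 $1=65526 $2=0 $3=9 $4=0 $5=3
PC=6  slti  $3, $5, 5        | $0=0 $1=65526 $2=0 $3=1 $4=0 $5=3
PC=7  bne  $4, $1, L11       | $0=0 $1=65526 $2=0 $3=1 $4=0 $5=3  [TAKEN]
PC=8  or   $4, $0, $3        | $0=0 $1=65526 $2=0 $3=1 $4=1 $5=3
PC=11 and  $4, $0, $1        | $0=0 $1=65526 $2=0 $3=1 $4=0 $5=3
PC=12 sub  $4, $0, $1        | $0=0 $1=65526 $2=0 $3=1 $4=10 $5=3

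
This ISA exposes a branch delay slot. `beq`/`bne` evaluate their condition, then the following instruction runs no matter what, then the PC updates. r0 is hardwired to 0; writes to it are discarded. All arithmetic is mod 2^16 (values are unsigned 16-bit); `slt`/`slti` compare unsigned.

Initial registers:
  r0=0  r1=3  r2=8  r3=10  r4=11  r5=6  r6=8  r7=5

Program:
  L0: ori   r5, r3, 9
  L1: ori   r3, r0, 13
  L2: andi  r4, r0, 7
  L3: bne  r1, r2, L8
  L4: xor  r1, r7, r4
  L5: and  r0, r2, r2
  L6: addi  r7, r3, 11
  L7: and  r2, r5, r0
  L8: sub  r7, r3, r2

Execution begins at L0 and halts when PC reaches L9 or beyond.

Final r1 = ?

#0 ori   r5, r3, 9 ; 0/3/8/10/11/11/8/5
#1 ori   r3, r0, 13 ; 0/3/8/13/11/11/8/5
#2 andi  r4, r0, 7 ; 0/3/8/13/0/11/8/5
#3 bne  r1, r2, L8 ; 0/3/8/13/0/11/8/5 ; →target
#4 xor  r1, r7, r4 ; 0/5/8/13/0/11/8/5
#8 sub  r7, r3, r2 ; 0/5/8/13/0/11/8/5

5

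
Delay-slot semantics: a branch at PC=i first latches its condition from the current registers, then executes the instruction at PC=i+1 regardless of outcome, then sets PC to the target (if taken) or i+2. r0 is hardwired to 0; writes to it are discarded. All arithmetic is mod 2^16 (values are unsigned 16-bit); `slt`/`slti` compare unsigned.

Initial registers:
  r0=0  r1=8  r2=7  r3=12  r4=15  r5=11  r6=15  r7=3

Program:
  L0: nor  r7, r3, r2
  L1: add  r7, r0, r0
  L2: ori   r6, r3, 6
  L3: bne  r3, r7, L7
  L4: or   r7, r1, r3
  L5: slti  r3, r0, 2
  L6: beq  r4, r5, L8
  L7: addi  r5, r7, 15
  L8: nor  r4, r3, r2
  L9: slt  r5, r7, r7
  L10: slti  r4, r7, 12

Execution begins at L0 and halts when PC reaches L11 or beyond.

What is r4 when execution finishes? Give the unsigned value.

0

  step pc=0: nor  r7, r3, r2  regs=(0,8,7,12,15,11,15,65520)
  step pc=1: add  r7, r0, r0  regs=(0,8,7,12,15,11,15,0)
  step pc=2: ori   r6, r3, 6  regs=(0,8,7,12,15,11,14,0)
  step pc=3: bne  r3, r7, L7  cond=T  regs=(0,8,7,12,15,11,14,0)
  step pc=4: or   r7, r1, r3  regs=(0,8,7,12,15,11,14,12)
  step pc=7: addi  r5, r7, 15  regs=(0,8,7,12,15,27,14,12)
  step pc=8: nor  r4, r3, r2  regs=(0,8,7,12,65520,27,14,12)
  step pc=9: slt  r5, r7, r7  regs=(0,8,7,12,65520,0,14,12)
  step pc=10: slti  r4, r7, 12  regs=(0,8,7,12,0,0,14,12)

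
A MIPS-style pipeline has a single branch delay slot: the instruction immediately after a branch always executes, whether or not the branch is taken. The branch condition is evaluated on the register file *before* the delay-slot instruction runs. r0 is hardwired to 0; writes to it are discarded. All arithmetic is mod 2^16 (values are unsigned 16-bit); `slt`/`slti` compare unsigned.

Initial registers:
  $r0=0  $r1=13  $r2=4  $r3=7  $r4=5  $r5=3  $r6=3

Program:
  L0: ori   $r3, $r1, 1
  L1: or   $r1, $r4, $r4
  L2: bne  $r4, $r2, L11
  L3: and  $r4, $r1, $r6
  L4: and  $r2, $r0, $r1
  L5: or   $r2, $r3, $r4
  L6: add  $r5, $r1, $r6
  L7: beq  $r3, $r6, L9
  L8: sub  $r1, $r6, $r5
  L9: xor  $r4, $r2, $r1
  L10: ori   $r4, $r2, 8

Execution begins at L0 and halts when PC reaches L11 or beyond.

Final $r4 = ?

1

PC=0  ori   $r3, $r1, 1      | $r0=0 $r1=13 $r2=4 $r3=13 $r4=5 $r5=3 $r6=3
PC=1  or   $r1, $r4, $r4     | $r0=0 $r1=5 $r2=4 $r3=13 $r4=5 $r5=3 $r6=3
PC=2  bne  $r4, $r2, L11     | $r0=0 $r1=5 $r2=4 $r3=13 $r4=5 $r5=3 $r6=3  [TAKEN]
PC=3  and  $r4, $r1, $r6     | $r0=0 $r1=5 $r2=4 $r3=13 $r4=1 $r5=3 $r6=3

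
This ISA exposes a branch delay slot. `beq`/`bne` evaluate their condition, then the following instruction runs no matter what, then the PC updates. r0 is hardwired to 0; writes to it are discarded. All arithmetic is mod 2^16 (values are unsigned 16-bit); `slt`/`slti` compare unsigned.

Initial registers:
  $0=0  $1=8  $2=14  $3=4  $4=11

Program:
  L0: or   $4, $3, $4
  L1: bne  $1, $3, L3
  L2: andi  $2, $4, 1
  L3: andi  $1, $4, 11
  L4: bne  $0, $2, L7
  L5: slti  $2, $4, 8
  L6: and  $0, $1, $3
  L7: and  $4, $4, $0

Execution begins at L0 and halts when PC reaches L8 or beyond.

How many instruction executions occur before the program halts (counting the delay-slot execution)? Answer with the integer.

7

#0 or   $4, $3, $4 ; 0/8/14/4/15
#1 bne  $1, $3, L3 ; 0/8/14/4/15 ; →target
#2 andi  $2, $4, 1 ; 0/8/1/4/15
#3 andi  $1, $4, 11 ; 0/11/1/4/15
#4 bne  $0, $2, L7 ; 0/11/1/4/15 ; →target
#5 slti  $2, $4, 8 ; 0/11/0/4/15
#7 and  $4, $4, $0 ; 0/11/0/4/0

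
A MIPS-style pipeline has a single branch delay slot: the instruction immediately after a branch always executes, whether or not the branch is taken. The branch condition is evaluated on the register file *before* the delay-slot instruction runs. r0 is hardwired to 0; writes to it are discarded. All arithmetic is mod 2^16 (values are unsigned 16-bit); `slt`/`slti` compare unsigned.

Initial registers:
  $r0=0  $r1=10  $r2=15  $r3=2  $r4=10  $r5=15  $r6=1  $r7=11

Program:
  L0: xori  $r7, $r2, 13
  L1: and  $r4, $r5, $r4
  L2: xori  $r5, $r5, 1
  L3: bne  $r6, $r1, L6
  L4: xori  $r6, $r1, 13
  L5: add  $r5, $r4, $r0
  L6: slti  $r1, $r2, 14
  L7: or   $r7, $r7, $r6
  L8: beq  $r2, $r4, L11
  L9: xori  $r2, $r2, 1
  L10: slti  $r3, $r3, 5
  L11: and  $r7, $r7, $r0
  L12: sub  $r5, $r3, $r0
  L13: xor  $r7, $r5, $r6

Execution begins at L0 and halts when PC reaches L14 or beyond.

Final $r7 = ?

#0 xori  $r7, $r2, 13 ; 0/10/15/2/10/15/1/2
#1 and  $r4, $r5, $r4 ; 0/10/15/2/10/15/1/2
#2 xori  $r5, $r5, 1 ; 0/10/15/2/10/14/1/2
#3 bne  $r6, $r1, L6 ; 0/10/15/2/10/14/1/2 ; →target
#4 xori  $r6, $r1, 13 ; 0/10/15/2/10/14/7/2
#6 slti  $r1, $r2, 14 ; 0/0/15/2/10/14/7/2
#7 or   $r7, $r7, $r6 ; 0/0/15/2/10/14/7/7
#8 beq  $r2, $r4, L11 ; 0/0/15/2/10/14/7/7 ; →fallthru
#9 xori  $r2, $r2, 1 ; 0/0/14/2/10/14/7/7
#10 slti  $r3, $r3, 5 ; 0/0/14/1/10/14/7/7
#11 and  $r7, $r7, $r0 ; 0/0/14/1/10/14/7/0
#12 sub  $r5, $r3, $r0 ; 0/0/14/1/10/1/7/0
#13 xor  $r7, $r5, $r6 ; 0/0/14/1/10/1/7/6

6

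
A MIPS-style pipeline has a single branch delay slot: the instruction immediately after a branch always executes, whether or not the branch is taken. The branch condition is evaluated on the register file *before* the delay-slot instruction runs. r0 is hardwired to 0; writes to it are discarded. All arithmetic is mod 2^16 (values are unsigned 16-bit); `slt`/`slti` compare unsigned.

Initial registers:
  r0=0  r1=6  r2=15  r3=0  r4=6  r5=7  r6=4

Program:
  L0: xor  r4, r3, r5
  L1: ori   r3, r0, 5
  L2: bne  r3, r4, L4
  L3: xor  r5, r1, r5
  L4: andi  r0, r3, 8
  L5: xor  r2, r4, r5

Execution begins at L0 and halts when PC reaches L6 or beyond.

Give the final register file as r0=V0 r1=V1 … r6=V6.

  step pc=0: xor  r4, r3, r5  regs=(0,6,15,0,7,7,4)
  step pc=1: ori   r3, r0, 5  regs=(0,6,15,5,7,7,4)
  step pc=2: bne  r3, r4, L4  cond=T  regs=(0,6,15,5,7,7,4)
  step pc=3: xor  r5, r1, r5  regs=(0,6,15,5,7,1,4)
  step pc=4: andi  r0, r3, 8  regs=(0,6,15,5,7,1,4)
  step pc=5: xor  r2, r4, r5  regs=(0,6,6,5,7,1,4)

r0=0 r1=6 r2=6 r3=5 r4=7 r5=1 r6=4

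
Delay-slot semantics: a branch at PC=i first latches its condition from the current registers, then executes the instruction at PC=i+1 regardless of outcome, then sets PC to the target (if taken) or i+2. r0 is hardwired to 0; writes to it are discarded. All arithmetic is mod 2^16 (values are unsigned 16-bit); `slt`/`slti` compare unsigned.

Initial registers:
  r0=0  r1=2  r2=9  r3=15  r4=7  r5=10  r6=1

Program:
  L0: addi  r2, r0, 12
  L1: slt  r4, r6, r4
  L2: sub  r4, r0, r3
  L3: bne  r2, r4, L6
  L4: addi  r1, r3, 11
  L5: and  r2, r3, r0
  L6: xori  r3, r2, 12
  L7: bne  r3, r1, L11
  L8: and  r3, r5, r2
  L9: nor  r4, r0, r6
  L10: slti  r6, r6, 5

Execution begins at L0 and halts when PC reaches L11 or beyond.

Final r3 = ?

8

PC=0  addi  r2, r0, 12       | r0=0 r1=2 r2=12 r3=15 r4=7 r5=10 r6=1
PC=1  slt  r4, r6, r4        | r0=0 r1=2 r2=12 r3=15 r4=1 r5=10 r6=1
PC=2  sub  r4, r0, r3        | r0=0 r1=2 r2=12 r3=15 r4=65521 r5=10 r6=1
PC=3  bne  r2, r4, L6        | r0=0 r1=2 r2=12 r3=15 r4=65521 r5=10 r6=1  [TAKEN]
PC=4  addi  r1, r3, 11       | r0=0 r1=26 r2=12 r3=15 r4=65521 r5=10 r6=1
PC=6  xori  r3, r2, 12       | r0=0 r1=26 r2=12 r3=0 r4=65521 r5=10 r6=1
PC=7  bne  r3, r1, L11       | r0=0 r1=26 r2=12 r3=0 r4=65521 r5=10 r6=1  [TAKEN]
PC=8  and  r3, r5, r2        | r0=0 r1=26 r2=12 r3=8 r4=65521 r5=10 r6=1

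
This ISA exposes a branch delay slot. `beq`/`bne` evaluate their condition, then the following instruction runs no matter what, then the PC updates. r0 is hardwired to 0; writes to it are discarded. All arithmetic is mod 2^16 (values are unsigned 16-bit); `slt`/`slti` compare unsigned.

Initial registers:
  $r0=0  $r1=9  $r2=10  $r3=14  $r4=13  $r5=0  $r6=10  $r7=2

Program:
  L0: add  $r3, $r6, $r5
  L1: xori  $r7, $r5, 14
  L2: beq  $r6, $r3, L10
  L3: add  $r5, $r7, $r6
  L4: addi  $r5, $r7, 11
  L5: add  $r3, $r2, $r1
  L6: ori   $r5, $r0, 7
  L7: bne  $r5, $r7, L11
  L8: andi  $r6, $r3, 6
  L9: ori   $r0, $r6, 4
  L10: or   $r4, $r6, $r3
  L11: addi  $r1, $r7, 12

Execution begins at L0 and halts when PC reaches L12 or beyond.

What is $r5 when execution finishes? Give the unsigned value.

24

PC=0  add  $r3, $r6, $r5     | $r0=0 $r1=9 $r2=10 $r3=10 $r4=13 $r5=0 $r6=10 $r7=2
PC=1  xori  $r7, $r5, 14     | $r0=0 $r1=9 $r2=10 $r3=10 $r4=13 $r5=0 $r6=10 $r7=14
PC=2  beq  $r6, $r3, L10     | $r0=0 $r1=9 $r2=10 $r3=10 $r4=13 $r5=0 $r6=10 $r7=14  [TAKEN]
PC=3  add  $r5, $r7, $r6     | $r0=0 $r1=9 $r2=10 $r3=10 $r4=13 $r5=24 $r6=10 $r7=14
PC=10 or   $r4, $r6, $r3     | $r0=0 $r1=9 $r2=10 $r3=10 $r4=10 $r5=24 $r6=10 $r7=14
PC=11 addi  $r1, $r7, 12     | $r0=0 $r1=26 $r2=10 $r3=10 $r4=10 $r5=24 $r6=10 $r7=14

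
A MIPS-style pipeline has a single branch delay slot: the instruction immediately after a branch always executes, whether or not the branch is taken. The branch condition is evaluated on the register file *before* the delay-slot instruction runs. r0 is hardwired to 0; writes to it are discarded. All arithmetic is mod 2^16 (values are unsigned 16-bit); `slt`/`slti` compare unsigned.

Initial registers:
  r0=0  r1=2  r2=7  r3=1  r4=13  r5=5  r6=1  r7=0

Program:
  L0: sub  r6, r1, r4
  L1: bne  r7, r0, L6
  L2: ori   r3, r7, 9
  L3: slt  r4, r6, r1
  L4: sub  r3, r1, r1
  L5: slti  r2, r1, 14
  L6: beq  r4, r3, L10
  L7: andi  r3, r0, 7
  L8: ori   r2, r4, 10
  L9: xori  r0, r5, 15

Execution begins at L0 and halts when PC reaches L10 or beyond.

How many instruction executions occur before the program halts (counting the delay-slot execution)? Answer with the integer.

8

#0 sub  r6, r1, r4 ; 0/2/7/1/13/5/65525/0
#1 bne  r7, r0, L6 ; 0/2/7/1/13/5/65525/0 ; →fallthru
#2 ori   r3, r7, 9 ; 0/2/7/9/13/5/65525/0
#3 slt  r4, r6, r1 ; 0/2/7/9/0/5/65525/0
#4 sub  r3, r1, r1 ; 0/2/7/0/0/5/65525/0
#5 slti  r2, r1, 14 ; 0/2/1/0/0/5/65525/0
#6 beq  r4, r3, L10 ; 0/2/1/0/0/5/65525/0 ; →target
#7 andi  r3, r0, 7 ; 0/2/1/0/0/5/65525/0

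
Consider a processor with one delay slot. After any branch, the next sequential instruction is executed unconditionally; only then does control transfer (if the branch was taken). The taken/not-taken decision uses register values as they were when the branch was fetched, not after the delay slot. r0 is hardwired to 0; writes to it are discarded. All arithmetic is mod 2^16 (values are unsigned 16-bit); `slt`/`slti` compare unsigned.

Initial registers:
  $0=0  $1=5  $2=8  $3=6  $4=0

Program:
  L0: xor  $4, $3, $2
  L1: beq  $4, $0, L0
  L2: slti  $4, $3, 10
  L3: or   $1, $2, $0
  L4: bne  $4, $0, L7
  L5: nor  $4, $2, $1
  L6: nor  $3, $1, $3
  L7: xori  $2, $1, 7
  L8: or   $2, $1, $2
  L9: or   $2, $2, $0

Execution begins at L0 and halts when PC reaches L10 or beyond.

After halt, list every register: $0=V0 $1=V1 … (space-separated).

PC=0  xor  $4, $3, $2        | $0=0 $1=5 $2=8 $3=6 $4=14
PC=1  beq  $4, $0, L0        | $0=0 $1=5 $2=8 $3=6 $4=14  [not taken]
PC=2  slti  $4, $3, 10       | $0=0 $1=5 $2=8 $3=6 $4=1
PC=3  or   $1, $2, $0        | $0=0 $1=8 $2=8 $3=6 $4=1
PC=4  bne  $4, $0, L7        | $0=0 $1=8 $2=8 $3=6 $4=1  [TAKEN]
PC=5  nor  $4, $2, $1        | $0=0 $1=8 $2=8 $3=6 $4=65527
PC=7  xori  $2, $1, 7        | $0=0 $1=8 $2=15 $3=6 $4=65527
PC=8  or   $2, $1, $2        | $0=0 $1=8 $2=15 $3=6 $4=65527
PC=9  or   $2, $2, $0        | $0=0 $1=8 $2=15 $3=6 $4=65527

$0=0 $1=8 $2=15 $3=6 $4=65527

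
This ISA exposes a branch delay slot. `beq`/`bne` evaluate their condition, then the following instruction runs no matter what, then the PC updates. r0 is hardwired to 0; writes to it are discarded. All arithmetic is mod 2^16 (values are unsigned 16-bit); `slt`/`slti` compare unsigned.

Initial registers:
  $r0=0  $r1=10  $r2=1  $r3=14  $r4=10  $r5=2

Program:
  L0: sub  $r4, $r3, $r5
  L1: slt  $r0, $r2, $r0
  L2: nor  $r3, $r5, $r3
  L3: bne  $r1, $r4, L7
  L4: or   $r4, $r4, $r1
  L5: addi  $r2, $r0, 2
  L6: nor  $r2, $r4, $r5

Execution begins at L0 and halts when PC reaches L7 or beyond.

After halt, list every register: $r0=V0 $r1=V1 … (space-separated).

  step pc=0: sub  $r4, $r3, $r5  regs=(0,10,1,14,12,2)
  step pc=1: slt  $r0, $r2, $r0  regs=(0,10,1,14,12,2)
  step pc=2: nor  $r3, $r5, $r3  regs=(0,10,1,65521,12,2)
  step pc=3: bne  $r1, $r4, L7  cond=T  regs=(0,10,1,65521,12,2)
  step pc=4: or   $r4, $r4, $r1  regs=(0,10,1,65521,14,2)

$r0=0 $r1=10 $r2=1 $r3=65521 $r4=14 $r5=2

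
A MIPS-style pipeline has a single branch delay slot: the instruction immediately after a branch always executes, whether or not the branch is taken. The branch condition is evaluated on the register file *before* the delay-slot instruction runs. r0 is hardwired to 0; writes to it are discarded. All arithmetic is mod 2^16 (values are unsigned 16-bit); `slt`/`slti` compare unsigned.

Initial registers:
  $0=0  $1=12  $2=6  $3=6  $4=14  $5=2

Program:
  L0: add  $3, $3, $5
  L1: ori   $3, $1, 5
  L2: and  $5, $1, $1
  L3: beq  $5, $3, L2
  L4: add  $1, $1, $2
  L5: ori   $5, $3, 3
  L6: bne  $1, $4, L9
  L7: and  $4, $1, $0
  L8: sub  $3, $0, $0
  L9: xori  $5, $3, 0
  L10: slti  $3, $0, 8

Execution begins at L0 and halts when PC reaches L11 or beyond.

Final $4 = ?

0

#0 add  $3, $3, $5 ; 0/12/6/8/14/2
#1 ori   $3, $1, 5 ; 0/12/6/13/14/2
#2 and  $5, $1, $1 ; 0/12/6/13/14/12
#3 beq  $5, $3, L2 ; 0/12/6/13/14/12 ; →fallthru
#4 add  $1, $1, $2 ; 0/18/6/13/14/12
#5 ori   $5, $3, 3 ; 0/18/6/13/14/15
#6 bne  $1, $4, L9 ; 0/18/6/13/14/15 ; →target
#7 and  $4, $1, $0 ; 0/18/6/13/0/15
#9 xori  $5, $3, 0 ; 0/18/6/13/0/13
#10 slti  $3, $0, 8 ; 0/18/6/1/0/13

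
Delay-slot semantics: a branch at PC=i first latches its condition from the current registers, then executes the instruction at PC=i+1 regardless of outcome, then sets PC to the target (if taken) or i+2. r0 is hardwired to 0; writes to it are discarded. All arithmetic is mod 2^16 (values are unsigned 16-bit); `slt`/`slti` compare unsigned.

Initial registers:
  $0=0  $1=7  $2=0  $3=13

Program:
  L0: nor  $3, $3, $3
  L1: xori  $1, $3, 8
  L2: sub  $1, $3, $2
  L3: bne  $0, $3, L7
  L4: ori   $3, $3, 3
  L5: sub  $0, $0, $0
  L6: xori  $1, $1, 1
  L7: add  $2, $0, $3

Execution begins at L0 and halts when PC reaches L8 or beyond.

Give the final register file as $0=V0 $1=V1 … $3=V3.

[0] nor  $3, $3, $3  →  {$0:0, $1:7, $2:0, $3:65522}
[1] xori  $1, $3, 8  →  {$0:0, $1:65530, $2:0, $3:65522}
[2] sub  $1, $3, $2  →  {$0:0, $1:65522, $2:0, $3:65522}
[3] bne  $0, $3, L7  →  {$0:0, $1:65522, $2:0, $3:65522}  ⟨branch taken⟩
[4] ori   $3, $3, 3  →  {$0:0, $1:65522, $2:0, $3:65523}
[7] add  $2, $0, $3  →  {$0:0, $1:65522, $2:65523, $3:65523}

$0=0 $1=65522 $2=65523 $3=65523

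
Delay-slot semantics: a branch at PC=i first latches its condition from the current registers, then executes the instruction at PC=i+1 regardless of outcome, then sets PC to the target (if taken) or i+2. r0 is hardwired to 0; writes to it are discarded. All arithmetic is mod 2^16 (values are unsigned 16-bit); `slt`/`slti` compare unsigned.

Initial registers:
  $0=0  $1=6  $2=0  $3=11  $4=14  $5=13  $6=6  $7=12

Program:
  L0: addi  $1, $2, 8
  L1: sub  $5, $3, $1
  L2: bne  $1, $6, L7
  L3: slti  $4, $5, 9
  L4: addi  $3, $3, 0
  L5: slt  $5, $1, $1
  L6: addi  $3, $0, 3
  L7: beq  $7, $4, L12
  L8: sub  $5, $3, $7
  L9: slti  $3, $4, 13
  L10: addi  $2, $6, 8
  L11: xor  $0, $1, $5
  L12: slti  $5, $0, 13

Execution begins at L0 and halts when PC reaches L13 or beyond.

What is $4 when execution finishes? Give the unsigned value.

  step pc=0: addi  $1, $2, 8  regs=(0,8,0,11,14,13,6,12)
  step pc=1: sub  $5, $3, $1  regs=(0,8,0,11,14,3,6,12)
  step pc=2: bne  $1, $6, L7  cond=T  regs=(0,8,0,11,14,3,6,12)
  step pc=3: slti  $4, $5, 9  regs=(0,8,0,11,1,3,6,12)
  step pc=7: beq  $7, $4, L12  cond=F  regs=(0,8,0,11,1,3,6,12)
  step pc=8: sub  $5, $3, $7  regs=(0,8,0,11,1,65535,6,12)
  step pc=9: slti  $3, $4, 13  regs=(0,8,0,1,1,65535,6,12)
  step pc=10: addi  $2, $6, 8  regs=(0,8,14,1,1,65535,6,12)
  step pc=11: xor  $0, $1, $5  regs=(0,8,14,1,1,65535,6,12)
  step pc=12: slti  $5, $0, 13  regs=(0,8,14,1,1,1,6,12)

1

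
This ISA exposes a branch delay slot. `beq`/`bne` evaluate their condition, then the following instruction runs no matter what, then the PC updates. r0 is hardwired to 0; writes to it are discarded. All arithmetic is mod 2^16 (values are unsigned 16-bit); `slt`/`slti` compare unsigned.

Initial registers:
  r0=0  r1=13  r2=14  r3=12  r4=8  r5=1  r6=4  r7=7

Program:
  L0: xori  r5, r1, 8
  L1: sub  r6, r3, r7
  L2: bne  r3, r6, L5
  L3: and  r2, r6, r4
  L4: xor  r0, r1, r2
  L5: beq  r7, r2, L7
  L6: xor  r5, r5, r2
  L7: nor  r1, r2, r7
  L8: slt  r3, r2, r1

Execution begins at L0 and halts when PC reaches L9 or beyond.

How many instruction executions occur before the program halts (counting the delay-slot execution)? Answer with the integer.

#0 xori  r5, r1, 8 ; 0/13/14/12/8/5/4/7
#1 sub  r6, r3, r7 ; 0/13/14/12/8/5/5/7
#2 bne  r3, r6, L5 ; 0/13/14/12/8/5/5/7 ; →target
#3 and  r2, r6, r4 ; 0/13/0/12/8/5/5/7
#5 beq  r7, r2, L7 ; 0/13/0/12/8/5/5/7 ; →fallthru
#6 xor  r5, r5, r2 ; 0/13/0/12/8/5/5/7
#7 nor  r1, r2, r7 ; 0/65528/0/12/8/5/5/7
#8 slt  r3, r2, r1 ; 0/65528/0/1/8/5/5/7

8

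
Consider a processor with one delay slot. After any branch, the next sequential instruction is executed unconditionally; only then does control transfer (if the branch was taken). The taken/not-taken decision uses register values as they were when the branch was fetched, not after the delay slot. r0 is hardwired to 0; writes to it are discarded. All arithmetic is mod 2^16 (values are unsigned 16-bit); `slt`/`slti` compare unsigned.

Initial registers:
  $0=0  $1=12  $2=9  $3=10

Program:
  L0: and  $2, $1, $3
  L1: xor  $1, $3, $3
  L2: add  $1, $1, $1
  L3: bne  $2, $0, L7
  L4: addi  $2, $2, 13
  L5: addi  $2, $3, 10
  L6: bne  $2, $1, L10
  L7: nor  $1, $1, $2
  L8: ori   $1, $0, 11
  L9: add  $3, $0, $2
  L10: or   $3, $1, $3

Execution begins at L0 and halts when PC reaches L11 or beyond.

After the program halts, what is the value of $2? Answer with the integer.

PC=0  and  $2, $1, $3        | $0=0 $1=12 $2=8 $3=10
PC=1  xor  $1, $3, $3        | $0=0 $1=0 $2=8 $3=10
PC=2  add  $1, $1, $1        | $0=0 $1=0 $2=8 $3=10
PC=3  bne  $2, $0, L7        | $0=0 $1=0 $2=8 $3=10  [TAKEN]
PC=4  addi  $2, $2, 13       | $0=0 $1=0 $2=21 $3=10
PC=7  nor  $1, $1, $2        | $0=0 $1=65514 $2=21 $3=10
PC=8  ori   $1, $0, 11       | $0=0 $1=11 $2=21 $3=10
PC=9  add  $3, $0, $2        | $0=0 $1=11 $2=21 $3=21
PC=10 or   $3, $1, $3        | $0=0 $1=11 $2=21 $3=31

21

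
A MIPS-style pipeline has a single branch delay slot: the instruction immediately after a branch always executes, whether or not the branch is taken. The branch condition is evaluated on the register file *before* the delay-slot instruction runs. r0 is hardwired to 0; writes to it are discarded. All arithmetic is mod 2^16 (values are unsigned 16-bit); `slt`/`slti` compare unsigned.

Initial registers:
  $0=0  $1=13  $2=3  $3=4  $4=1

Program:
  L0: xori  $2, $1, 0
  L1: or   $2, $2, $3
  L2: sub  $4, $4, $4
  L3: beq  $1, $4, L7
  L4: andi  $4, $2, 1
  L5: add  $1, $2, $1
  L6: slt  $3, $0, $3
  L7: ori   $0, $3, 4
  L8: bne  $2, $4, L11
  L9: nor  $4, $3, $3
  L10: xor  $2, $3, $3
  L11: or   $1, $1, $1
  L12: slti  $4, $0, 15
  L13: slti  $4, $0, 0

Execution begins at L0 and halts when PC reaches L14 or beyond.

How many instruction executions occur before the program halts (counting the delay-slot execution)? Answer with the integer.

13

[0] xori  $2, $1, 0  →  {$0:0, $1:13, $2:13, $3:4, $4:1}
[1] or   $2, $2, $3  →  {$0:0, $1:13, $2:13, $3:4, $4:1}
[2] sub  $4, $4, $4  →  {$0:0, $1:13, $2:13, $3:4, $4:0}
[3] beq  $1, $4, L7  →  {$0:0, $1:13, $2:13, $3:4, $4:0}  ⟨branch fallthrough⟩
[4] andi  $4, $2, 1  →  {$0:0, $1:13, $2:13, $3:4, $4:1}
[5] add  $1, $2, $1  →  {$0:0, $1:26, $2:13, $3:4, $4:1}
[6] slt  $3, $0, $3  →  {$0:0, $1:26, $2:13, $3:1, $4:1}
[7] ori   $0, $3, 4  →  {$0:0, $1:26, $2:13, $3:1, $4:1}
[8] bne  $2, $4, L11  →  {$0:0, $1:26, $2:13, $3:1, $4:1}  ⟨branch taken⟩
[9] nor  $4, $3, $3  →  {$0:0, $1:26, $2:13, $3:1, $4:65534}
[11] or   $1, $1, $1  →  {$0:0, $1:26, $2:13, $3:1, $4:65534}
[12] slti  $4, $0, 15  →  {$0:0, $1:26, $2:13, $3:1, $4:1}
[13] slti  $4, $0, 0  →  {$0:0, $1:26, $2:13, $3:1, $4:0}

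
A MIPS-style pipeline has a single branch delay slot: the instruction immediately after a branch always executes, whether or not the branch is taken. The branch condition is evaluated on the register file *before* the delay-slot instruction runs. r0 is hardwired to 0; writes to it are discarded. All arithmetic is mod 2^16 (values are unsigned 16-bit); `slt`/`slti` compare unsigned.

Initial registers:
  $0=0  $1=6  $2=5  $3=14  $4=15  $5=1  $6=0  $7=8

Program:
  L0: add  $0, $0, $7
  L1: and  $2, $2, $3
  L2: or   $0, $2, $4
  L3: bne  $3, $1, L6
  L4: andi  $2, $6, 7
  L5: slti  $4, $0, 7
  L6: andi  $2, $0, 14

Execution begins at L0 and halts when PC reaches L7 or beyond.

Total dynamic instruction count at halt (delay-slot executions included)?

PC=0  add  $0, $0, $7        | $0=0 $1=6 $2=5 $3=14 $4=15 $5=1 $6=0 $7=8
PC=1  and  $2, $2, $3        | $0=0 $1=6 $2=4 $3=14 $4=15 $5=1 $6=0 $7=8
PC=2  or   $0, $2, $4        | $0=0 $1=6 $2=4 $3=14 $4=15 $5=1 $6=0 $7=8
PC=3  bne  $3, $1, L6        | $0=0 $1=6 $2=4 $3=14 $4=15 $5=1 $6=0 $7=8  [TAKEN]
PC=4  andi  $2, $6, 7        | $0=0 $1=6 $2=0 $3=14 $4=15 $5=1 $6=0 $7=8
PC=6  andi  $2, $0, 14       | $0=0 $1=6 $2=0 $3=14 $4=15 $5=1 $6=0 $7=8

6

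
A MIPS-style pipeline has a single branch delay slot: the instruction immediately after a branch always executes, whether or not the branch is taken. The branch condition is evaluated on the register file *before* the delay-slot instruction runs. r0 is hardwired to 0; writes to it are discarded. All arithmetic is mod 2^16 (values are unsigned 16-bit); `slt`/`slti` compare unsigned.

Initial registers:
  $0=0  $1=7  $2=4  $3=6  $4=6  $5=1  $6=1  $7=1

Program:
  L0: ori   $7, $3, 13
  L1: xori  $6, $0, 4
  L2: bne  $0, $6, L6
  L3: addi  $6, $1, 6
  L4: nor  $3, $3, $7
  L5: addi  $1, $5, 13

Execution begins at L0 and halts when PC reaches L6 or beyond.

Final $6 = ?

13

#0 ori   $7, $3, 13 ; 0/7/4/6/6/1/1/15
#1 xori  $6, $0, 4 ; 0/7/4/6/6/1/4/15
#2 bne  $0, $6, L6 ; 0/7/4/6/6/1/4/15 ; →target
#3 addi  $6, $1, 6 ; 0/7/4/6/6/1/13/15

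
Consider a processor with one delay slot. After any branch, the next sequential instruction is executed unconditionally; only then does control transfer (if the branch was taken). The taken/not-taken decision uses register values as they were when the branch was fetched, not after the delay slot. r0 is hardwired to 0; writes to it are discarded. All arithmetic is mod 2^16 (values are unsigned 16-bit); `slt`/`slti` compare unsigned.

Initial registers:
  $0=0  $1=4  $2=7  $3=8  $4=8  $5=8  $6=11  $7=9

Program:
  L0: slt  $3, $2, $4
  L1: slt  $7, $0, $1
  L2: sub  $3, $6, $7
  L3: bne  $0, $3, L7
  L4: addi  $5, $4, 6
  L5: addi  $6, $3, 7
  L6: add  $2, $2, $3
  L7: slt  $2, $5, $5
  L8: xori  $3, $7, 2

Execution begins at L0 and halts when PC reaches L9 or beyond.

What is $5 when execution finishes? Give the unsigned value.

14

PC=0  slt  $3, $2, $4        | $0=0 $1=4 $2=7 $3=1 $4=8 $5=8 $6=11 $7=9
PC=1  slt  $7, $0, $1        | $0=0 $1=4 $2=7 $3=1 $4=8 $5=8 $6=11 $7=1
PC=2  sub  $3, $6, $7        | $0=0 $1=4 $2=7 $3=10 $4=8 $5=8 $6=11 $7=1
PC=3  bne  $0, $3, L7        | $0=0 $1=4 $2=7 $3=10 $4=8 $5=8 $6=11 $7=1  [TAKEN]
PC=4  addi  $5, $4, 6        | $0=0 $1=4 $2=7 $3=10 $4=8 $5=14 $6=11 $7=1
PC=7  slt  $2, $5, $5        | $0=0 $1=4 $2=0 $3=10 $4=8 $5=14 $6=11 $7=1
PC=8  xori  $3, $7, 2        | $0=0 $1=4 $2=0 $3=3 $4=8 $5=14 $6=11 $7=1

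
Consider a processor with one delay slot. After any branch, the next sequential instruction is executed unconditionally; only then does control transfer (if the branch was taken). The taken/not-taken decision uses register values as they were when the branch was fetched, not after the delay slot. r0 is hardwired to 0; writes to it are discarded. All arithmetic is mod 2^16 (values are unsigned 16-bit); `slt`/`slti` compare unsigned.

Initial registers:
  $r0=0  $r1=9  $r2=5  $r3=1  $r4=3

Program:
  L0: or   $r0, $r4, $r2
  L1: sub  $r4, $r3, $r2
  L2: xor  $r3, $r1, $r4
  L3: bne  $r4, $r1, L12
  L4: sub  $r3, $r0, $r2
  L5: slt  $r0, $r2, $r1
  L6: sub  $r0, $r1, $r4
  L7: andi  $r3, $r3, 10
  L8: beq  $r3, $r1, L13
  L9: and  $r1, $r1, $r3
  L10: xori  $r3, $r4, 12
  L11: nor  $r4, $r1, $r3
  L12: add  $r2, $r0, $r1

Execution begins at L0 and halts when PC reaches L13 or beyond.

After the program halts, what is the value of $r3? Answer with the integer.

65531

PC=0  or   $r0, $r4, $r2     | $r0=0 $r1=9 $r2=5 $r3=1 $r4=3
PC=1  sub  $r4, $r3, $r2     | $r0=0 $r1=9 $r2=5 $r3=1 $r4=65532
PC=2  xor  $r3, $r1, $r4     | $r0=0 $r1=9 $r2=5 $r3=65525 $r4=65532
PC=3  bne  $r4, $r1, L12     | $r0=0 $r1=9 $r2=5 $r3=65525 $r4=65532  [TAKEN]
PC=4  sub  $r3, $r0, $r2     | $r0=0 $r1=9 $r2=5 $r3=65531 $r4=65532
PC=12 add  $r2, $r0, $r1     | $r0=0 $r1=9 $r2=9 $r3=65531 $r4=65532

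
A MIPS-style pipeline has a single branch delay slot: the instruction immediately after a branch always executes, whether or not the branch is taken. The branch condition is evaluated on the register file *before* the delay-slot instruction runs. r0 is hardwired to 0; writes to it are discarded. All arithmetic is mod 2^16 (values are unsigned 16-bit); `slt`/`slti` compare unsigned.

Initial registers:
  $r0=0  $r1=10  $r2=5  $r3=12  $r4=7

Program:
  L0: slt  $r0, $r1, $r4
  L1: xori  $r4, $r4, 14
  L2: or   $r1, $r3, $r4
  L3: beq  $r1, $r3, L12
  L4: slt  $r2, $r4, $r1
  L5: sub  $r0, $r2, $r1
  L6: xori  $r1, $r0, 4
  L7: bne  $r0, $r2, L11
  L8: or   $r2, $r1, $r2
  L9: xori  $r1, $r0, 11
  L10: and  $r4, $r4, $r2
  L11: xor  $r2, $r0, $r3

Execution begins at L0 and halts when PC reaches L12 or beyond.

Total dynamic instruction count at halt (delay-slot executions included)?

#0 slt  $r0, $r1, $r4 ; 0/10/5/12/7
#1 xori  $r4, $r4, 14 ; 0/10/5/12/9
#2 or   $r1, $r3, $r4 ; 0/13/5/12/9
#3 beq  $r1, $r3, L12 ; 0/13/5/12/9 ; →fallthru
#4 slt  $r2, $r4, $r1 ; 0/13/1/12/9
#5 sub  $r0, $r2, $r1 ; 0/13/1/12/9
#6 xori  $r1, $r0, 4 ; 0/4/1/12/9
#7 bne  $r0, $r2, L11 ; 0/4/1/12/9 ; →target
#8 or   $r2, $r1, $r2 ; 0/4/5/12/9
#11 xor  $r2, $r0, $r3 ; 0/4/12/12/9

10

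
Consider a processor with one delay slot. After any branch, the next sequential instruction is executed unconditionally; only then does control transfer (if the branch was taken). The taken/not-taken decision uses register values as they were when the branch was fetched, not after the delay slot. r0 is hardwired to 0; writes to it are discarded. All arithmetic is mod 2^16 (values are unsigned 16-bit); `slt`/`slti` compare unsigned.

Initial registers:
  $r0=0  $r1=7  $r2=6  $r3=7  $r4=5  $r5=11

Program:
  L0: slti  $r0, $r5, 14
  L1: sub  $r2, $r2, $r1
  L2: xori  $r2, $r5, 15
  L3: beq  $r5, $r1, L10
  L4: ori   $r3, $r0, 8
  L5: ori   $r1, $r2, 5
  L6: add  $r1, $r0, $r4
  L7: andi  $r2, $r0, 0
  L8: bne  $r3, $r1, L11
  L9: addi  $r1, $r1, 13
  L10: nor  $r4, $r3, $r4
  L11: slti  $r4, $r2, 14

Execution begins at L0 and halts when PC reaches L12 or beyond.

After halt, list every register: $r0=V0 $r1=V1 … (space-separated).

$r0=0 $r1=18 $r2=0 $r3=8 $r4=1 $r5=11

#0 slti  $r0, $r5, 14 ; 0/7/6/7/5/11
#1 sub  $r2, $r2, $r1 ; 0/7/65535/7/5/11
#2 xori  $r2, $r5, 15 ; 0/7/4/7/5/11
#3 beq  $r5, $r1, L10 ; 0/7/4/7/5/11 ; →fallthru
#4 ori   $r3, $r0, 8 ; 0/7/4/8/5/11
#5 ori   $r1, $r2, 5 ; 0/5/4/8/5/11
#6 add  $r1, $r0, $r4 ; 0/5/4/8/5/11
#7 andi  $r2, $r0, 0 ; 0/5/0/8/5/11
#8 bne  $r3, $r1, L11 ; 0/5/0/8/5/11 ; →target
#9 addi  $r1, $r1, 13 ; 0/18/0/8/5/11
#11 slti  $r4, $r2, 14 ; 0/18/0/8/1/11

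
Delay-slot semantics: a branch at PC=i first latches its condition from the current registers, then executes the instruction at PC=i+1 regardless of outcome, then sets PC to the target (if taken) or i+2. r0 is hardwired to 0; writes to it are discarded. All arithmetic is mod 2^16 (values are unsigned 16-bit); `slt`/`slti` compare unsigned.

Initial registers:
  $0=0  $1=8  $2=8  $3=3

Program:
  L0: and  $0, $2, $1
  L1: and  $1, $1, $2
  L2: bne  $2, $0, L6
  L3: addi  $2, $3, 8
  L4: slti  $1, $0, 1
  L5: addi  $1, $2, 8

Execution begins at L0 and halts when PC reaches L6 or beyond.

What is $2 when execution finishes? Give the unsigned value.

11

[0] and  $0, $2, $1  →  {$0:0, $1:8, $2:8, $3:3}
[1] and  $1, $1, $2  →  {$0:0, $1:8, $2:8, $3:3}
[2] bne  $2, $0, L6  →  {$0:0, $1:8, $2:8, $3:3}  ⟨branch taken⟩
[3] addi  $2, $3, 8  →  {$0:0, $1:8, $2:11, $3:3}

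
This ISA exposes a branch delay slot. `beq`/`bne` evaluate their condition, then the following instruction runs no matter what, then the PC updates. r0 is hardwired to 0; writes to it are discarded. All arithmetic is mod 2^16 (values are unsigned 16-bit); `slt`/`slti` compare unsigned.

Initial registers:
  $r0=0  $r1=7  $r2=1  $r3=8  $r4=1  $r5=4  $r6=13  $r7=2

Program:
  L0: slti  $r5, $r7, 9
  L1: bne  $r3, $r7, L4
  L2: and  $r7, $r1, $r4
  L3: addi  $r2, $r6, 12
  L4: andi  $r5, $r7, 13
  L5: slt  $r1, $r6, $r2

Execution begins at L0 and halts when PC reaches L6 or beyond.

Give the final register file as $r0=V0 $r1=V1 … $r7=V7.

$r0=0 $r1=0 $r2=1 $r3=8 $r4=1 $r5=1 $r6=13 $r7=1

PC=0  slti  $r5, $r7, 9      | $r0=0 $r1=7 $r2=1 $r3=8 $r4=1 $r5=1 $r6=13 $r7=2
PC=1  bne  $r3, $r7, L4      | $r0=0 $r1=7 $r2=1 $r3=8 $r4=1 $r5=1 $r6=13 $r7=2  [TAKEN]
PC=2  and  $r7, $r1, $r4     | $r0=0 $r1=7 $r2=1 $r3=8 $r4=1 $r5=1 $r6=13 $r7=1
PC=4  andi  $r5, $r7, 13     | $r0=0 $r1=7 $r2=1 $r3=8 $r4=1 $r5=1 $r6=13 $r7=1
PC=5  slt  $r1, $r6, $r2     | $r0=0 $r1=0 $r2=1 $r3=8 $r4=1 $r5=1 $r6=13 $r7=1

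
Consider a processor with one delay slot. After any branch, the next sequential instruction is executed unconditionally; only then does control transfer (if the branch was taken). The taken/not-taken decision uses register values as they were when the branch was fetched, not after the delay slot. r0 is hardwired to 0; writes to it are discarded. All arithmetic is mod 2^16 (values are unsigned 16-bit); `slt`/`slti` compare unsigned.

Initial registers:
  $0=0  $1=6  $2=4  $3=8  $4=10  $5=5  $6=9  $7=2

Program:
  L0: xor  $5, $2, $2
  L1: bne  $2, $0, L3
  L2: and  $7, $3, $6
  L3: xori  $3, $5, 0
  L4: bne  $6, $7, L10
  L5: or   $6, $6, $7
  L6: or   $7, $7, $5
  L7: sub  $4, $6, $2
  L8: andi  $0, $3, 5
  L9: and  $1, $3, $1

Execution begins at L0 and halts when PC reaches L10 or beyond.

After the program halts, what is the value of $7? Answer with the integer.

8

  step pc=0: xor  $5, $2, $2  regs=(0,6,4,8,10,0,9,2)
  step pc=1: bne  $2, $0, L3  cond=T  regs=(0,6,4,8,10,0,9,2)
  step pc=2: and  $7, $3, $6  regs=(0,6,4,8,10,0,9,8)
  step pc=3: xori  $3, $5, 0  regs=(0,6,4,0,10,0,9,8)
  step pc=4: bne  $6, $7, L10  cond=T  regs=(0,6,4,0,10,0,9,8)
  step pc=5: or   $6, $6, $7  regs=(0,6,4,0,10,0,9,8)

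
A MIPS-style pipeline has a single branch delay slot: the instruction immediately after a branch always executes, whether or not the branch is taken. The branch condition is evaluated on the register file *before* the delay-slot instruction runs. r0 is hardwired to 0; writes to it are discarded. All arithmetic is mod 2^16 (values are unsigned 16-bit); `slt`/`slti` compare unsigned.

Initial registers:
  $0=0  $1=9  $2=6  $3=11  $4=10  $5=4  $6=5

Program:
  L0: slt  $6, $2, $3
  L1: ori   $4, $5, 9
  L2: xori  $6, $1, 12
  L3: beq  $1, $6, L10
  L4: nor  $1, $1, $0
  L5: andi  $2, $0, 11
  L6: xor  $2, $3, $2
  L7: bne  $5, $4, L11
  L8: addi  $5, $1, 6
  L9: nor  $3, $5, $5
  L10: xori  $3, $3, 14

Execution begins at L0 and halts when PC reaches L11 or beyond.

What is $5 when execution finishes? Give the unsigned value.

[0] slt  $6, $2, $3  →  {$0:0, $1:9, $2:6, $3:11, $4:10, $5:4, $6:1}
[1] ori   $4, $5, 9  →  {$0:0, $1:9, $2:6, $3:11, $4:13, $5:4, $6:1}
[2] xori  $6, $1, 12  →  {$0:0, $1:9, $2:6, $3:11, $4:13, $5:4, $6:5}
[3] beq  $1, $6, L10  →  {$0:0, $1:9, $2:6, $3:11, $4:13, $5:4, $6:5}  ⟨branch fallthrough⟩
[4] nor  $1, $1, $0  →  {$0:0, $1:65526, $2:6, $3:11, $4:13, $5:4, $6:5}
[5] andi  $2, $0, 11  →  {$0:0, $1:65526, $2:0, $3:11, $4:13, $5:4, $6:5}
[6] xor  $2, $3, $2  →  {$0:0, $1:65526, $2:11, $3:11, $4:13, $5:4, $6:5}
[7] bne  $5, $4, L11  →  {$0:0, $1:65526, $2:11, $3:11, $4:13, $5:4, $6:5}  ⟨branch taken⟩
[8] addi  $5, $1, 6  →  {$0:0, $1:65526, $2:11, $3:11, $4:13, $5:65532, $6:5}

65532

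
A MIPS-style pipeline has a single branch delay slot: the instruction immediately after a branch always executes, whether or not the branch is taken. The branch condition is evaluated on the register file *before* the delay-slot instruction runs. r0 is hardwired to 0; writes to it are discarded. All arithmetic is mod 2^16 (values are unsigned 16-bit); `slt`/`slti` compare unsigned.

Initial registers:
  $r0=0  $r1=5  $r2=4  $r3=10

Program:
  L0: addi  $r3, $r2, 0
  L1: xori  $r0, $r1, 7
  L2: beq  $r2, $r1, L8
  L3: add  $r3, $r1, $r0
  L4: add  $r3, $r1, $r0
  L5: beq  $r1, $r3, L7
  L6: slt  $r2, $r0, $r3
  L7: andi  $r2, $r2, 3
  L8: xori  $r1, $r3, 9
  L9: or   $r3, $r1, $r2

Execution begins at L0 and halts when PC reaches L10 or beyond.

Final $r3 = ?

13

PC=0  addi  $r3, $r2, 0      | $r0=0 $r1=5 $r2=4 $r3=4
PC=1  xori  $r0, $r1, 7      | $r0=0 $r1=5 $r2=4 $r3=4
PC=2  beq  $r2, $r1, L8      | $r0=0 $r1=5 $r2=4 $r3=4  [not taken]
PC=3  add  $r3, $r1, $r0     | $r0=0 $r1=5 $r2=4 $r3=5
PC=4  add  $r3, $r1, $r0     | $r0=0 $r1=5 $r2=4 $r3=5
PC=5  beq  $r1, $r3, L7      | $r0=0 $r1=5 $r2=4 $r3=5  [TAKEN]
PC=6  slt  $r2, $r0, $r3     | $r0=0 $r1=5 $r2=1 $r3=5
PC=7  andi  $r2, $r2, 3      | $r0=0 $r1=5 $r2=1 $r3=5
PC=8  xori  $r1, $r3, 9      | $r0=0 $r1=12 $r2=1 $r3=5
PC=9  or   $r3, $r1, $r2     | $r0=0 $r1=12 $r2=1 $r3=13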